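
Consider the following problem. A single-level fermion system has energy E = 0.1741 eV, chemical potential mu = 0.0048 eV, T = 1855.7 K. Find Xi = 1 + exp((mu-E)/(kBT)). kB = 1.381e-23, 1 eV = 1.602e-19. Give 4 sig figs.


Step 1: (mu - E) = 0.0048 - 0.1741 = -0.1693 eV
Step 2: x = (mu-E)*eV/(kB*T) = -0.1693*1.602e-19/(1.381e-23*1855.7) = -1.058
Step 3: exp(x) = 0.347
Step 4: Xi = 1 + 0.347 = 1.347

1.347


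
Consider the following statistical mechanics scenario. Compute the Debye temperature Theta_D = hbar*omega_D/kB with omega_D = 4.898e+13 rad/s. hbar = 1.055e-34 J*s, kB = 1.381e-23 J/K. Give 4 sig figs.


Step 1: hbar*omega_D = 1.055e-34 * 4.898e+13 = 5.167e-21 J
Step 2: Theta_D = 5.167e-21 / 1.381e-23
Step 3: Theta_D = 374.2 K

374.2


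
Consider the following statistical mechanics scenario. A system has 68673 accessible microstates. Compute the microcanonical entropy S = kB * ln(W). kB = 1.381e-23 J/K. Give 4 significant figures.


Step 1: ln(W) = ln(68673) = 11.14
Step 2: S = kB * ln(W) = 1.381e-23 * 11.14
Step 3: S = 1.538e-22 J/K

1.538e-22


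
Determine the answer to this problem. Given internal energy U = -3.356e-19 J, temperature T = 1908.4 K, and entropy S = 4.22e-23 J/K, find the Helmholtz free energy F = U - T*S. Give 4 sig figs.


Step 1: T*S = 1908.4 * 4.22e-23 = 8.053e-20 J
Step 2: F = U - T*S = -3.356e-19 - 8.053e-20
Step 3: F = -4.161e-19 J

-4.161e-19


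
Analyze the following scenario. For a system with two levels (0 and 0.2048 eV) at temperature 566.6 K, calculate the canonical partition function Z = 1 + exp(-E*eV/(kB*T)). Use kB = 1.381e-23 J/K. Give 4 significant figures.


Step 1: Compute beta*E = E*eV/(kB*T) = 0.2048*1.602e-19/(1.381e-23*566.6) = 4.193
Step 2: exp(-beta*E) = exp(-4.193) = 0.0151
Step 3: Z = 1 + 0.0151 = 1.015

1.015


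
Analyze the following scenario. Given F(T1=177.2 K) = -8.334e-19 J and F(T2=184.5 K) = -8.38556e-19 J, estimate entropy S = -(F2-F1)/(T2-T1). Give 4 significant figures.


Step 1: dF = F2 - F1 = -8.38556e-19 - (-8.334e-19) = -5.156e-21 J
Step 2: dT = T2 - T1 = 184.5 - 177.2 = 7.3 K
Step 3: S = -dF/dT = -(-5.156e-21)/7.3 = 7.063e-22 J/K

7.063e-22


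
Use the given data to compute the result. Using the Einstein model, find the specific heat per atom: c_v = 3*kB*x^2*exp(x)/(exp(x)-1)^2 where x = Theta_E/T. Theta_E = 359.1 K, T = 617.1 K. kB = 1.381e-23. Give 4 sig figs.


Step 1: x = Theta_E/T = 359.1/617.1 = 0.5819
Step 2: x^2 = 0.3386
Step 3: exp(x) = 1.789
Step 4: c_v = 3*1.381e-23*0.3386*1.789/(1.789-1)^2 = 4.028e-23

4.028e-23


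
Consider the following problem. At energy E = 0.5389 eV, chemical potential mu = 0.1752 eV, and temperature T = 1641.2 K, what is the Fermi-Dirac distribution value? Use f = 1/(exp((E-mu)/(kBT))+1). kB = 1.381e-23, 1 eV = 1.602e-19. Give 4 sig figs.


Step 1: (E - mu) = 0.5389 - 0.1752 = 0.3637 eV
Step 2: Convert: (E-mu)*eV = 5.826e-20 J
Step 3: x = (E-mu)*eV/(kB*T) = 2.571
Step 4: f = 1/(exp(2.571)+1) = 0.07105

0.07105


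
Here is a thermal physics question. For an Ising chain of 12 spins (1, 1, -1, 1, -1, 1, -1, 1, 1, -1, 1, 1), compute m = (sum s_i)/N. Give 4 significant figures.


Step 1: Count up spins (+1): 8, down spins (-1): 4
Step 2: Total magnetization M = 8 - 4 = 4
Step 3: m = M/N = 4/12 = 0.3333

0.3333


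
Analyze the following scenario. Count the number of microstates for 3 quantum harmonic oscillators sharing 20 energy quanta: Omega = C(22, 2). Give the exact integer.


Step 1: Use binomial coefficient C(22, 2)
Step 2: Numerator = 22! / 20!
Step 3: Denominator = 2!
Step 4: Omega = 231

231


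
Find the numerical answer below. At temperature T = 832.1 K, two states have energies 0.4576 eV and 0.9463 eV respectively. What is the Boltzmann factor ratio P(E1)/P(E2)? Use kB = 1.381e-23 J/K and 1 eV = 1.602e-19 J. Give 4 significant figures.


Step 1: Compute energy difference dE = E1 - E2 = 0.4576 - 0.9463 = -0.4887 eV
Step 2: Convert to Joules: dE_J = -0.4887 * 1.602e-19 = -7.829e-20 J
Step 3: Compute exponent = -dE_J / (kB * T) = -(-7.829e-20) / (1.381e-23 * 832.1) = 6.813
Step 4: P(E1)/P(E2) = exp(6.813) = 909.6

909.6


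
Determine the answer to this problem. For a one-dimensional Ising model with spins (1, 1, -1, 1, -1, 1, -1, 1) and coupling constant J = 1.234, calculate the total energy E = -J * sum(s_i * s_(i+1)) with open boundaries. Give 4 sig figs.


Step 1: Nearest-neighbor products: 1, -1, -1, -1, -1, -1, -1
Step 2: Sum of products = -5
Step 3: E = -1.234 * -5 = 6.17

6.17


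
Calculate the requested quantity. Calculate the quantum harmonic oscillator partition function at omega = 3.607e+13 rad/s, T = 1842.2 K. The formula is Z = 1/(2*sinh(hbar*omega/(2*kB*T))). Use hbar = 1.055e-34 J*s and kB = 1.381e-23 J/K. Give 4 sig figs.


Step 1: Compute x = hbar*omega/(kB*T) = 1.055e-34*3.607e+13/(1.381e-23*1842.2) = 0.1496
Step 2: x/2 = 0.07479
Step 3: sinh(x/2) = 0.07486
Step 4: Z = 1/(2*0.07486) = 6.679

6.679


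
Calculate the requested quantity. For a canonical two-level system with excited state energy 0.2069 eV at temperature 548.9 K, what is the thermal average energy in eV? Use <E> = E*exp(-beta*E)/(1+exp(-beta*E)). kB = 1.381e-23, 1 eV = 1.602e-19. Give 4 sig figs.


Step 1: beta*E = 0.2069*1.602e-19/(1.381e-23*548.9) = 4.373
Step 2: exp(-beta*E) = 0.01262
Step 3: <E> = 0.2069*0.01262/(1+0.01262) = 0.002578 eV

0.002578


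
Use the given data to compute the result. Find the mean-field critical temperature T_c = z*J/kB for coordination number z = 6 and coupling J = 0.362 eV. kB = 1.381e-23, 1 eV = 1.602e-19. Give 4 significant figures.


Step 1: z*J = 6*0.362 = 2.172 eV
Step 2: Convert to Joules: 2.172*1.602e-19 = 3.48e-19 J
Step 3: T_c = 3.48e-19 / 1.381e-23 = 2.52e+04 K

2.52e+04


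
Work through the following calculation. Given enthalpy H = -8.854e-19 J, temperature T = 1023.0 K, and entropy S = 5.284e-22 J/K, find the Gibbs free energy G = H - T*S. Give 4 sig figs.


Step 1: T*S = 1023.0 * 5.284e-22 = 5.406e-19 J
Step 2: G = H - T*S = -8.854e-19 - 5.406e-19
Step 3: G = -1.426e-18 J

-1.426e-18


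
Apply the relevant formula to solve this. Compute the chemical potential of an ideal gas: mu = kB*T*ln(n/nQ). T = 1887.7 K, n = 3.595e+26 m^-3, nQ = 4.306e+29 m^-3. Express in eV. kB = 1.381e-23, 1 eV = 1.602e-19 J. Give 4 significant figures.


Step 1: n/nQ = 3.595e+26/4.306e+29 = 0.0008349
Step 2: ln(n/nQ) = -7.088
Step 3: mu = kB*T*ln(n/nQ) = 2.607e-20*-7.088 = -1.848e-19 J
Step 4: Convert to eV: -1.848e-19/1.602e-19 = -1.153 eV

-1.153


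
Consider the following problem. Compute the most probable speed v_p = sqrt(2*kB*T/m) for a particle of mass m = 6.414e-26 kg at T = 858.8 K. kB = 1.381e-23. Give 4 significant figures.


Step 1: Numerator = 2*kB*T = 2*1.381e-23*858.8 = 2.372e-20
Step 2: Ratio = 2.372e-20 / 6.414e-26 = 3.698e+05
Step 3: v_p = sqrt(3.698e+05) = 608.1 m/s

608.1


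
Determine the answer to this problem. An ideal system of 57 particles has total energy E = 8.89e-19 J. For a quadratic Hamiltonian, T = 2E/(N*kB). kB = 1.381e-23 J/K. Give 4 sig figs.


Step 1: Numerator = 2*E = 2*8.89e-19 = 1.778e-18 J
Step 2: Denominator = N*kB = 57*1.381e-23 = 7.872e-22
Step 3: T = 1.778e-18 / 7.872e-22 = 2259 K

2259


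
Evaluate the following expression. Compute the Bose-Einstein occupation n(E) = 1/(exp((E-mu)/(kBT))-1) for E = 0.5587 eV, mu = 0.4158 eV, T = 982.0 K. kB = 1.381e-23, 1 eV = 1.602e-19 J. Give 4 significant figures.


Step 1: (E - mu) = 0.1429 eV
Step 2: x = (E-mu)*eV/(kB*T) = 0.1429*1.602e-19/(1.381e-23*982.0) = 1.688
Step 3: exp(x) = 5.409
Step 4: n = 1/(exp(x)-1) = 0.2268

0.2268


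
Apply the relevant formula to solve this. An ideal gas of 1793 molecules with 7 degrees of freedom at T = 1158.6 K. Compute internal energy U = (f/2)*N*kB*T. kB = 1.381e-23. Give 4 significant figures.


Step 1: f/2 = 7/2 = 3.5
Step 2: N*kB*T = 1793*1.381e-23*1158.6 = 2.869e-17
Step 3: U = 3.5 * 2.869e-17 = 1.004e-16 J

1.004e-16


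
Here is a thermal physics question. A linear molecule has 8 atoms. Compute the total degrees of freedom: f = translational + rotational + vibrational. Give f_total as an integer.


Step 1: Translational DOF = 3
Step 2: Rotational DOF (linear) = 2
Step 3: Vibrational DOF = 3*8 - 5 = 19
Step 4: Total = 3 + 2 + 19 = 24

24


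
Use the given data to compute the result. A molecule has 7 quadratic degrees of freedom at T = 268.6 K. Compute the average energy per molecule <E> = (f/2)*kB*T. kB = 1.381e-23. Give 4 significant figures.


Step 1: f/2 = 7/2 = 3.5
Step 2: kB*T = 1.381e-23 * 268.6 = 3.709e-21
Step 3: <E> = 3.5 * 3.709e-21 = 1.298e-20 J

1.298e-20


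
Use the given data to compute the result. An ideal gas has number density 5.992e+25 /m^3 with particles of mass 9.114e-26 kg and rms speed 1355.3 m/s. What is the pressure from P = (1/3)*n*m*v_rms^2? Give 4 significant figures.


Step 1: v_rms^2 = 1355.3^2 = 1.837e+06
Step 2: n*m = 5.992e+25*9.114e-26 = 5.461
Step 3: P = (1/3)*5.461*1.837e+06 = 3.344e+06 Pa

3.344e+06


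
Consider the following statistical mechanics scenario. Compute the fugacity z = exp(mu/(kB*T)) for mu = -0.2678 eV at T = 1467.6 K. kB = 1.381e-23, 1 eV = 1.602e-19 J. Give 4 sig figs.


Step 1: Convert mu to Joules: -0.2678*1.602e-19 = -4.29e-20 J
Step 2: kB*T = 1.381e-23*1467.6 = 2.027e-20 J
Step 3: mu/(kB*T) = -2.117
Step 4: z = exp(-2.117) = 0.1204

0.1204


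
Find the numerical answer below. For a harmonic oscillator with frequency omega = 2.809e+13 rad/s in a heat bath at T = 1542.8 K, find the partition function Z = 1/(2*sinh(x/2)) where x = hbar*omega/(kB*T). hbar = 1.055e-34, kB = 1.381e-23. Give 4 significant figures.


Step 1: Compute x = hbar*omega/(kB*T) = 1.055e-34*2.809e+13/(1.381e-23*1542.8) = 0.1391
Step 2: x/2 = 0.06955
Step 3: sinh(x/2) = 0.0696
Step 4: Z = 1/(2*0.0696) = 7.184

7.184


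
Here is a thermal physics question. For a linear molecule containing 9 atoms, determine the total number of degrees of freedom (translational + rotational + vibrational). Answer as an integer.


Step 1: Translational DOF = 3
Step 2: Rotational DOF (linear) = 2
Step 3: Vibrational DOF = 3*9 - 5 = 22
Step 4: Total = 3 + 2 + 22 = 27

27


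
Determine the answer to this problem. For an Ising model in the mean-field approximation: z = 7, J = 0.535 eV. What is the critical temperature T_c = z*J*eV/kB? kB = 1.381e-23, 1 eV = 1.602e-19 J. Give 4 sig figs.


Step 1: z*J = 7*0.535 = 3.745 eV
Step 2: Convert to Joules: 3.745*1.602e-19 = 5.999e-19 J
Step 3: T_c = 5.999e-19 / 1.381e-23 = 4.344e+04 K

4.344e+04


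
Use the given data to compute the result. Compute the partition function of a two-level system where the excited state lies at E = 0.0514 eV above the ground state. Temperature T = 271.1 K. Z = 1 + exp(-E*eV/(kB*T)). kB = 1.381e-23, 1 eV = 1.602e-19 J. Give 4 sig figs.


Step 1: Compute beta*E = E*eV/(kB*T) = 0.0514*1.602e-19/(1.381e-23*271.1) = 2.199
Step 2: exp(-beta*E) = exp(-2.199) = 0.1109
Step 3: Z = 1 + 0.1109 = 1.111

1.111


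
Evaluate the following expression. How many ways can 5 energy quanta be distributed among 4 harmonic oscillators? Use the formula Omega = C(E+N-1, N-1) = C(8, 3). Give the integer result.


Step 1: Use binomial coefficient C(8, 3)
Step 2: Numerator = 8! / 5!
Step 3: Denominator = 3!
Step 4: Omega = 56

56


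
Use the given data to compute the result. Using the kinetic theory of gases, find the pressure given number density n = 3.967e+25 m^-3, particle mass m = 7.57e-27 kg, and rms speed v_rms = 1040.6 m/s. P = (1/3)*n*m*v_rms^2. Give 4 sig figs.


Step 1: v_rms^2 = 1040.6^2 = 1.083e+06
Step 2: n*m = 3.967e+25*7.57e-27 = 0.3003
Step 3: P = (1/3)*0.3003*1.083e+06 = 1.084e+05 Pa

1.084e+05


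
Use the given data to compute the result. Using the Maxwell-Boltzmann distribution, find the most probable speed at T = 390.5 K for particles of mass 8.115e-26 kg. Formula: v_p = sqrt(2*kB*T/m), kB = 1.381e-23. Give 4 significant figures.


Step 1: Numerator = 2*kB*T = 2*1.381e-23*390.5 = 1.079e-20
Step 2: Ratio = 1.079e-20 / 8.115e-26 = 1.329e+05
Step 3: v_p = sqrt(1.329e+05) = 364.6 m/s

364.6


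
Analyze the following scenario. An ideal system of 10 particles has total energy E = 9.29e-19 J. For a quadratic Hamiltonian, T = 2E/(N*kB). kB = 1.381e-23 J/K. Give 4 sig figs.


Step 1: Numerator = 2*E = 2*9.29e-19 = 1.858e-18 J
Step 2: Denominator = N*kB = 10*1.381e-23 = 1.381e-22
Step 3: T = 1.858e-18 / 1.381e-22 = 1.345e+04 K

1.345e+04


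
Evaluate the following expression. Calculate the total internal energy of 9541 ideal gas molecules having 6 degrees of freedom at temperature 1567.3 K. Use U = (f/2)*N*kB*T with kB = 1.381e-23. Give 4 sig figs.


Step 1: f/2 = 6/2 = 3.0
Step 2: N*kB*T = 9541*1.381e-23*1567.3 = 2.065e-16
Step 3: U = 3.0 * 2.065e-16 = 6.195e-16 J

6.195e-16


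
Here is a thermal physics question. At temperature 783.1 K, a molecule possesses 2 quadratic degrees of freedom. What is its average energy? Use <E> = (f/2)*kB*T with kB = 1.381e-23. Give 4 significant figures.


Step 1: f/2 = 2/2 = 1
Step 2: kB*T = 1.381e-23 * 783.1 = 1.081e-20
Step 3: <E> = 1 * 1.081e-20 = 1.081e-20 J

1.081e-20


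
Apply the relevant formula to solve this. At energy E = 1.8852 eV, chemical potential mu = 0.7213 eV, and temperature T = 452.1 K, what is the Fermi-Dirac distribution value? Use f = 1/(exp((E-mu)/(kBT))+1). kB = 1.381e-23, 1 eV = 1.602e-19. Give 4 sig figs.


Step 1: (E - mu) = 1.8852 - 0.7213 = 1.164 eV
Step 2: Convert: (E-mu)*eV = 1.865e-19 J
Step 3: x = (E-mu)*eV/(kB*T) = 29.86
Step 4: f = 1/(exp(29.86)+1) = 1.072e-13

1.072e-13


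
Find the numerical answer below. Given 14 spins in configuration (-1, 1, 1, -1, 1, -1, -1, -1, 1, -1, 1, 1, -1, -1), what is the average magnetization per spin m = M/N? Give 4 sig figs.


Step 1: Count up spins (+1): 6, down spins (-1): 8
Step 2: Total magnetization M = 6 - 8 = -2
Step 3: m = M/N = -2/14 = -0.1429

-0.1429


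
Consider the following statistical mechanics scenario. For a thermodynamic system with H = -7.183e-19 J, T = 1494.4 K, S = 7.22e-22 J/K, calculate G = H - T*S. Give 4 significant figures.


Step 1: T*S = 1494.4 * 7.22e-22 = 1.079e-18 J
Step 2: G = H - T*S = -7.183e-19 - 1.079e-18
Step 3: G = -1.797e-18 J

-1.797e-18


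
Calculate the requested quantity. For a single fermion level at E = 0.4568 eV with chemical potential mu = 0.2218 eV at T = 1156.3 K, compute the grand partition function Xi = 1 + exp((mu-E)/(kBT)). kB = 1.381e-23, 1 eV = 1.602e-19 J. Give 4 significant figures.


Step 1: (mu - E) = 0.2218 - 0.4568 = -0.235 eV
Step 2: x = (mu-E)*eV/(kB*T) = -0.235*1.602e-19/(1.381e-23*1156.3) = -2.358
Step 3: exp(x) = 0.09465
Step 4: Xi = 1 + 0.09465 = 1.095

1.095


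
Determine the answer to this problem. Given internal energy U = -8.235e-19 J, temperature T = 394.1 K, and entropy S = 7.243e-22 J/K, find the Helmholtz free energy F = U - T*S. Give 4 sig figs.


Step 1: T*S = 394.1 * 7.243e-22 = 2.854e-19 J
Step 2: F = U - T*S = -8.235e-19 - 2.854e-19
Step 3: F = -1.109e-18 J

-1.109e-18


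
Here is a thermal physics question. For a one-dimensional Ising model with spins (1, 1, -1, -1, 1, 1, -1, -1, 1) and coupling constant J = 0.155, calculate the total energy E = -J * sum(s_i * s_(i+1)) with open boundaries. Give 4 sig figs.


Step 1: Nearest-neighbor products: 1, -1, 1, -1, 1, -1, 1, -1
Step 2: Sum of products = 0
Step 3: E = -0.155 * 0 = 0

0


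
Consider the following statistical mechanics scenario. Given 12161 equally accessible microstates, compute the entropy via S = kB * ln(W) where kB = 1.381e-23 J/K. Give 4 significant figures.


Step 1: ln(W) = ln(12161) = 9.406
Step 2: S = kB * ln(W) = 1.381e-23 * 9.406
Step 3: S = 1.299e-22 J/K

1.299e-22


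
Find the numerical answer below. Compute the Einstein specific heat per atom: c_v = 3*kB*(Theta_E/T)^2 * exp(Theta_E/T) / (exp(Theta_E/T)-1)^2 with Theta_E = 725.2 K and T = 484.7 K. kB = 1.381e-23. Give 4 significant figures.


Step 1: x = Theta_E/T = 725.2/484.7 = 1.496
Step 2: x^2 = 2.239
Step 3: exp(x) = 4.465
Step 4: c_v = 3*1.381e-23*2.239*4.465/(4.465-1)^2 = 3.45e-23

3.45e-23


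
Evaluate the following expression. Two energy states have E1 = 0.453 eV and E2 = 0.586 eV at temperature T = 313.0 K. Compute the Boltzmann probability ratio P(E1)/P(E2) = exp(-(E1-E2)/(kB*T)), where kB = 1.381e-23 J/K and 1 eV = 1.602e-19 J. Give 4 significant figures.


Step 1: Compute energy difference dE = E1 - E2 = 0.453 - 0.586 = -0.133 eV
Step 2: Convert to Joules: dE_J = -0.133 * 1.602e-19 = -2.131e-20 J
Step 3: Compute exponent = -dE_J / (kB * T) = -(-2.131e-20) / (1.381e-23 * 313.0) = 4.929
Step 4: P(E1)/P(E2) = exp(4.929) = 138.3

138.3


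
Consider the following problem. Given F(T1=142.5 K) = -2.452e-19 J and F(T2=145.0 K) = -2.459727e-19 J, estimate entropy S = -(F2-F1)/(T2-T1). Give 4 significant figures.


Step 1: dF = F2 - F1 = -2.459727e-19 - (-2.452e-19) = -7.727e-22 J
Step 2: dT = T2 - T1 = 145.0 - 142.5 = 2.5 K
Step 3: S = -dF/dT = -(-7.727e-22)/2.5 = 3.091e-22 J/K

3.091e-22


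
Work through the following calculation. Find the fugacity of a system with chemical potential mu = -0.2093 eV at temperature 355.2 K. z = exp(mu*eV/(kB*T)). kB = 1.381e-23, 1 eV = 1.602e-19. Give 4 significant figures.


Step 1: Convert mu to Joules: -0.2093*1.602e-19 = -3.353e-20 J
Step 2: kB*T = 1.381e-23*355.2 = 4.905e-21 J
Step 3: mu/(kB*T) = -6.835
Step 4: z = exp(-6.835) = 0.001075

0.001075


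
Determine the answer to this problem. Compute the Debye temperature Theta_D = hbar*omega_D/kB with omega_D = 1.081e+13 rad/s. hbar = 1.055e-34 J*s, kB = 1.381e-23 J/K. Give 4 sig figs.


Step 1: hbar*omega_D = 1.055e-34 * 1.081e+13 = 1.14e-21 J
Step 2: Theta_D = 1.14e-21 / 1.381e-23
Step 3: Theta_D = 82.58 K

82.58


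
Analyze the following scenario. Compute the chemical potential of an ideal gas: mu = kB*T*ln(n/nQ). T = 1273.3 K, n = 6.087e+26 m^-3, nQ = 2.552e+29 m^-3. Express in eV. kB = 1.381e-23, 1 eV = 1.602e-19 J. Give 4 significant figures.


Step 1: n/nQ = 6.087e+26/2.552e+29 = 0.002385
Step 2: ln(n/nQ) = -6.038
Step 3: mu = kB*T*ln(n/nQ) = 1.758e-20*-6.038 = -1.062e-19 J
Step 4: Convert to eV: -1.062e-19/1.602e-19 = -0.6628 eV

-0.6628


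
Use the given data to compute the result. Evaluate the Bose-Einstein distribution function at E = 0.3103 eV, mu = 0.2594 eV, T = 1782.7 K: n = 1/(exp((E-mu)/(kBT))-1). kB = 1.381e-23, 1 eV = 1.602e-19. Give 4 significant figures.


Step 1: (E - mu) = 0.0509 eV
Step 2: x = (E-mu)*eV/(kB*T) = 0.0509*1.602e-19/(1.381e-23*1782.7) = 0.3312
Step 3: exp(x) = 1.393
Step 4: n = 1/(exp(x)-1) = 2.547

2.547


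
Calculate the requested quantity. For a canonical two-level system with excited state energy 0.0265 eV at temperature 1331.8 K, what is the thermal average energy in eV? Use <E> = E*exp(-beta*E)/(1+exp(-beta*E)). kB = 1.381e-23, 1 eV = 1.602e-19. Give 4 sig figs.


Step 1: beta*E = 0.0265*1.602e-19/(1.381e-23*1331.8) = 0.2308
Step 2: exp(-beta*E) = 0.7939
Step 3: <E> = 0.0265*0.7939/(1+0.7939) = 0.01173 eV

0.01173


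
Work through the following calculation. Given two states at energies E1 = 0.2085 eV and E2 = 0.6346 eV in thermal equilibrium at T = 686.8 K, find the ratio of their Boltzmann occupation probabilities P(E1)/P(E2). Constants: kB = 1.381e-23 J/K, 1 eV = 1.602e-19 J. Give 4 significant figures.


Step 1: Compute energy difference dE = E1 - E2 = 0.2085 - 0.6346 = -0.4261 eV
Step 2: Convert to Joules: dE_J = -0.4261 * 1.602e-19 = -6.826e-20 J
Step 3: Compute exponent = -dE_J / (kB * T) = -(-6.826e-20) / (1.381e-23 * 686.8) = 7.197
Step 4: P(E1)/P(E2) = exp(7.197) = 1335

1335


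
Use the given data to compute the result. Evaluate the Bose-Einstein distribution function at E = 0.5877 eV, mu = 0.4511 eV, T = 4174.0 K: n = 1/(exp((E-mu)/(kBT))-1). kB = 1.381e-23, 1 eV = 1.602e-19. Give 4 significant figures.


Step 1: (E - mu) = 0.1366 eV
Step 2: x = (E-mu)*eV/(kB*T) = 0.1366*1.602e-19/(1.381e-23*4174.0) = 0.3796
Step 3: exp(x) = 1.462
Step 4: n = 1/(exp(x)-1) = 2.166

2.166


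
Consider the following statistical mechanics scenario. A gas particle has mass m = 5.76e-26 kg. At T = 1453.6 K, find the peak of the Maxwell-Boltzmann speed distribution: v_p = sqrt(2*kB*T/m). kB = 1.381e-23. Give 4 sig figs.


Step 1: Numerator = 2*kB*T = 2*1.381e-23*1453.6 = 4.015e-20
Step 2: Ratio = 4.015e-20 / 5.76e-26 = 6.97e+05
Step 3: v_p = sqrt(6.97e+05) = 834.9 m/s

834.9


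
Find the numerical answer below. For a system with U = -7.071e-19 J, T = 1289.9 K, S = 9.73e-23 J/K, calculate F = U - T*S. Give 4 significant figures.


Step 1: T*S = 1289.9 * 9.73e-23 = 1.255e-19 J
Step 2: F = U - T*S = -7.071e-19 - 1.255e-19
Step 3: F = -8.326e-19 J

-8.326e-19


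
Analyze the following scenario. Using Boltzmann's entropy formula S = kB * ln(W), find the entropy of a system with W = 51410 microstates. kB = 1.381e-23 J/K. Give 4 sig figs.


Step 1: ln(W) = ln(51410) = 10.85
Step 2: S = kB * ln(W) = 1.381e-23 * 10.85
Step 3: S = 1.498e-22 J/K

1.498e-22


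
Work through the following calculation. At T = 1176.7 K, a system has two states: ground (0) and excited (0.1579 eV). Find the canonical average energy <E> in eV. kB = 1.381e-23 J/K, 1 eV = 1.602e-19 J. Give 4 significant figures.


Step 1: beta*E = 0.1579*1.602e-19/(1.381e-23*1176.7) = 1.557
Step 2: exp(-beta*E) = 0.2108
Step 3: <E> = 0.1579*0.2108/(1+0.2108) = 0.0275 eV

0.0275


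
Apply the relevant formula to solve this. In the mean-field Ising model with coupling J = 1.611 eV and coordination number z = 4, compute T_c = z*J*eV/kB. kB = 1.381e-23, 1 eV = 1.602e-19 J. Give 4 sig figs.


Step 1: z*J = 4*1.611 = 6.444 eV
Step 2: Convert to Joules: 6.444*1.602e-19 = 1.032e-18 J
Step 3: T_c = 1.032e-18 / 1.381e-23 = 7.475e+04 K

7.475e+04


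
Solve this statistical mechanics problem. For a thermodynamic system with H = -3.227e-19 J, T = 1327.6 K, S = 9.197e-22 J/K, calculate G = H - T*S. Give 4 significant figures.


Step 1: T*S = 1327.6 * 9.197e-22 = 1.221e-18 J
Step 2: G = H - T*S = -3.227e-19 - 1.221e-18
Step 3: G = -1.544e-18 J

-1.544e-18


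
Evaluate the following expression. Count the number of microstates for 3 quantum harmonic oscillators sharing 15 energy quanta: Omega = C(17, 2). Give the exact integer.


Step 1: Use binomial coefficient C(17, 2)
Step 2: Numerator = 17! / 15!
Step 3: Denominator = 2!
Step 4: Omega = 136

136


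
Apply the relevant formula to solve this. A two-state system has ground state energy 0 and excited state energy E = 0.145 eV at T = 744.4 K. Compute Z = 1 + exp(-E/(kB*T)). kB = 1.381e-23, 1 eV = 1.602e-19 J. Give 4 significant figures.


Step 1: Compute beta*E = E*eV/(kB*T) = 0.145*1.602e-19/(1.381e-23*744.4) = 2.26
Step 2: exp(-beta*E) = exp(-2.26) = 0.1044
Step 3: Z = 1 + 0.1044 = 1.104

1.104


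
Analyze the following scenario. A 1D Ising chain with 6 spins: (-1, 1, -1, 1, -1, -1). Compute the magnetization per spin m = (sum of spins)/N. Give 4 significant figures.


Step 1: Count up spins (+1): 2, down spins (-1): 4
Step 2: Total magnetization M = 2 - 4 = -2
Step 3: m = M/N = -2/6 = -0.3333

-0.3333


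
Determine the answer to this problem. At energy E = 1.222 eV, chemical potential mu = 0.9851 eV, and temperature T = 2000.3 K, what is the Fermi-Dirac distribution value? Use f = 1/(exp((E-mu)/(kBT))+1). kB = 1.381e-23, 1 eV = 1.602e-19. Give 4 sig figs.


Step 1: (E - mu) = 1.222 - 0.9851 = 0.2369 eV
Step 2: Convert: (E-mu)*eV = 3.795e-20 J
Step 3: x = (E-mu)*eV/(kB*T) = 1.374
Step 4: f = 1/(exp(1.374)+1) = 0.202

0.202


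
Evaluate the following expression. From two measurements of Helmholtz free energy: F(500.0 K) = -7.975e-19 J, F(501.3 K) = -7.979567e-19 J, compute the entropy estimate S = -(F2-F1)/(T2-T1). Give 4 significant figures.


Step 1: dF = F2 - F1 = -7.979567e-19 - (-7.975e-19) = -4.567e-22 J
Step 2: dT = T2 - T1 = 501.3 - 500.0 = 1.3 K
Step 3: S = -dF/dT = -(-4.567e-22)/1.3 = 3.513e-22 J/K

3.513e-22


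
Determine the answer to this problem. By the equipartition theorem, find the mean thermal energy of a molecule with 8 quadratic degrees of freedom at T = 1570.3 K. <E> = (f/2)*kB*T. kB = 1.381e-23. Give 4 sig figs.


Step 1: f/2 = 8/2 = 4
Step 2: kB*T = 1.381e-23 * 1570.3 = 2.169e-20
Step 3: <E> = 4 * 2.169e-20 = 8.674e-20 J

8.674e-20


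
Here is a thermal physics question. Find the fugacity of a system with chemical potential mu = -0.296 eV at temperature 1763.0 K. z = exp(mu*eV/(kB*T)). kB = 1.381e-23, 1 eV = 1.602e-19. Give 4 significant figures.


Step 1: Convert mu to Joules: -0.296*1.602e-19 = -4.742e-20 J
Step 2: kB*T = 1.381e-23*1763.0 = 2.435e-20 J
Step 3: mu/(kB*T) = -1.948
Step 4: z = exp(-1.948) = 0.1426

0.1426


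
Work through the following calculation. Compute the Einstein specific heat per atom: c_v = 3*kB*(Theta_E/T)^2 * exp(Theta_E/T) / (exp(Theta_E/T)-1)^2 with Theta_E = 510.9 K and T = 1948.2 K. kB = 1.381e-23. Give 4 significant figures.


Step 1: x = Theta_E/T = 510.9/1948.2 = 0.2622
Step 2: x^2 = 0.06877
Step 3: exp(x) = 1.3
Step 4: c_v = 3*1.381e-23*0.06877*1.3/(1.3-1)^2 = 4.119e-23

4.119e-23


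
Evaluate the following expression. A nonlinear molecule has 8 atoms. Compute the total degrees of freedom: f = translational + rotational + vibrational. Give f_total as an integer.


Step 1: Translational DOF = 3
Step 2: Rotational DOF (nonlinear) = 3
Step 3: Vibrational DOF = 3*8 - 6 = 18
Step 4: Total = 3 + 3 + 18 = 24

24


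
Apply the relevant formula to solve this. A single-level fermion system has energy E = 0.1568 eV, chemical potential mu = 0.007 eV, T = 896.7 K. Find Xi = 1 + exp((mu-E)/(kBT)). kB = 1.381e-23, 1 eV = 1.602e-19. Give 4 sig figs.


Step 1: (mu - E) = 0.007 - 0.1568 = -0.1498 eV
Step 2: x = (mu-E)*eV/(kB*T) = -0.1498*1.602e-19/(1.381e-23*896.7) = -1.938
Step 3: exp(x) = 0.144
Step 4: Xi = 1 + 0.144 = 1.144

1.144


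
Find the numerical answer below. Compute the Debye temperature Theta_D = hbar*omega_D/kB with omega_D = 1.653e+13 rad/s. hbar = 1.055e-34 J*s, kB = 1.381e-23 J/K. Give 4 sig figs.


Step 1: hbar*omega_D = 1.055e-34 * 1.653e+13 = 1.744e-21 J
Step 2: Theta_D = 1.744e-21 / 1.381e-23
Step 3: Theta_D = 126.3 K

126.3


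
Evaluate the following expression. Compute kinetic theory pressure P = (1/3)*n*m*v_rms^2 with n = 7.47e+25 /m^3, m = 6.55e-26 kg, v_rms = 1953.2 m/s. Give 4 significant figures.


Step 1: v_rms^2 = 1953.2^2 = 3.815e+06
Step 2: n*m = 7.47e+25*6.55e-26 = 4.893
Step 3: P = (1/3)*4.893*3.815e+06 = 6.222e+06 Pa

6.222e+06


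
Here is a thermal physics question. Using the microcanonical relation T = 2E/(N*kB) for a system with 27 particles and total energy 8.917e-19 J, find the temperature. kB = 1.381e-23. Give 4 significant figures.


Step 1: Numerator = 2*E = 2*8.917e-19 = 1.783e-18 J
Step 2: Denominator = N*kB = 27*1.381e-23 = 3.729e-22
Step 3: T = 1.783e-18 / 3.729e-22 = 4783 K

4783


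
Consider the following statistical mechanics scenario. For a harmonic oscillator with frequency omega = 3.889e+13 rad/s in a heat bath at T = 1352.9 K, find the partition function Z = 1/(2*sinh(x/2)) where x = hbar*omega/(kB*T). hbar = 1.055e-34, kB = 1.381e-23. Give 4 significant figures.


Step 1: Compute x = hbar*omega/(kB*T) = 1.055e-34*3.889e+13/(1.381e-23*1352.9) = 0.2196
Step 2: x/2 = 0.1098
Step 3: sinh(x/2) = 0.11
Step 4: Z = 1/(2*0.11) = 4.545

4.545


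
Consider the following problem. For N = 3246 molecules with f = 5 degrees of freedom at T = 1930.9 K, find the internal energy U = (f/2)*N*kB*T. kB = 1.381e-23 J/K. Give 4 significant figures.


Step 1: f/2 = 5/2 = 2.5
Step 2: N*kB*T = 3246*1.381e-23*1930.9 = 8.656e-17
Step 3: U = 2.5 * 8.656e-17 = 2.164e-16 J

2.164e-16


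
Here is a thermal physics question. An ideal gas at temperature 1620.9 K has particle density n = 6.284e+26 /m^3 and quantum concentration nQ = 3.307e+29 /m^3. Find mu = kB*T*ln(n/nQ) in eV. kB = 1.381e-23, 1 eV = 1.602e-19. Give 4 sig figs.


Step 1: n/nQ = 6.284e+26/3.307e+29 = 0.0019
Step 2: ln(n/nQ) = -6.266
Step 3: mu = kB*T*ln(n/nQ) = 2.238e-20*-6.266 = -1.403e-19 J
Step 4: Convert to eV: -1.403e-19/1.602e-19 = -0.8755 eV

-0.8755


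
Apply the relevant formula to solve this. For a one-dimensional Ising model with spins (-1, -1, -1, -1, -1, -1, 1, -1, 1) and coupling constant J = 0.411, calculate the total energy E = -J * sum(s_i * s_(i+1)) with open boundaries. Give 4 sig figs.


Step 1: Nearest-neighbor products: 1, 1, 1, 1, 1, -1, -1, -1
Step 2: Sum of products = 2
Step 3: E = -0.411 * 2 = -0.822

-0.822


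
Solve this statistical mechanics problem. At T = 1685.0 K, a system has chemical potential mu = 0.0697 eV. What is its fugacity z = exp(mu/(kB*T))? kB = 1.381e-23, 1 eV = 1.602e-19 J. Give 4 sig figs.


Step 1: Convert mu to Joules: 0.0697*1.602e-19 = 1.117e-20 J
Step 2: kB*T = 1.381e-23*1685.0 = 2.327e-20 J
Step 3: mu/(kB*T) = 0.4798
Step 4: z = exp(0.4798) = 1.616

1.616


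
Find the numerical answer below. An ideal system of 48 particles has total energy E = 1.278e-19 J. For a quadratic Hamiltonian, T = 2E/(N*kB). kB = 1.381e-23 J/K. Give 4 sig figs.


Step 1: Numerator = 2*E = 2*1.278e-19 = 2.556e-19 J
Step 2: Denominator = N*kB = 48*1.381e-23 = 6.629e-22
Step 3: T = 2.556e-19 / 6.629e-22 = 385.6 K

385.6


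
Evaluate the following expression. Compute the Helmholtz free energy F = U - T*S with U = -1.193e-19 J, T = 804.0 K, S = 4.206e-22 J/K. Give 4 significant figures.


Step 1: T*S = 804.0 * 4.206e-22 = 3.382e-19 J
Step 2: F = U - T*S = -1.193e-19 - 3.382e-19
Step 3: F = -4.575e-19 J

-4.575e-19


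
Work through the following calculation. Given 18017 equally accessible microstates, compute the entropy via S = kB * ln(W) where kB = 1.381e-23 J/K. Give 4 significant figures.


Step 1: ln(W) = ln(18017) = 9.799
Step 2: S = kB * ln(W) = 1.381e-23 * 9.799
Step 3: S = 1.353e-22 J/K

1.353e-22


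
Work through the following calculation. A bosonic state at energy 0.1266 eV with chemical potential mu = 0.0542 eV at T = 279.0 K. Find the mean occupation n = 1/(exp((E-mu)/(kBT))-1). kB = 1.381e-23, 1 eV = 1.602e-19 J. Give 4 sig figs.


Step 1: (E - mu) = 0.0724 eV
Step 2: x = (E-mu)*eV/(kB*T) = 0.0724*1.602e-19/(1.381e-23*279.0) = 3.01
Step 3: exp(x) = 20.29
Step 4: n = 1/(exp(x)-1) = 0.05183

0.05183


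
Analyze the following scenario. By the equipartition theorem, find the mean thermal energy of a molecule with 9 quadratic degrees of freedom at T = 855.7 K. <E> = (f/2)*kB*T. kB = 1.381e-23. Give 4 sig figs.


Step 1: f/2 = 9/2 = 4.5
Step 2: kB*T = 1.381e-23 * 855.7 = 1.182e-20
Step 3: <E> = 4.5 * 1.182e-20 = 5.318e-20 J

5.318e-20


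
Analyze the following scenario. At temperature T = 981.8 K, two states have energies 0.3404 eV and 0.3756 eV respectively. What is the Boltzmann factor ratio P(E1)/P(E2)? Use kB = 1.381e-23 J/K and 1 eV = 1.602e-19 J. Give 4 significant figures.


Step 1: Compute energy difference dE = E1 - E2 = 0.3404 - 0.3756 = -0.0352 eV
Step 2: Convert to Joules: dE_J = -0.0352 * 1.602e-19 = -5.639e-21 J
Step 3: Compute exponent = -dE_J / (kB * T) = -(-5.639e-21) / (1.381e-23 * 981.8) = 0.4159
Step 4: P(E1)/P(E2) = exp(0.4159) = 1.516

1.516


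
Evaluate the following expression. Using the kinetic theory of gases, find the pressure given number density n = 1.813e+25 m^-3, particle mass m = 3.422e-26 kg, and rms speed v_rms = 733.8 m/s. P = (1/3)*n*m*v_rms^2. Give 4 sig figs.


Step 1: v_rms^2 = 733.8^2 = 5.385e+05
Step 2: n*m = 1.813e+25*3.422e-26 = 0.6204
Step 3: P = (1/3)*0.6204*5.385e+05 = 1.114e+05 Pa

1.114e+05


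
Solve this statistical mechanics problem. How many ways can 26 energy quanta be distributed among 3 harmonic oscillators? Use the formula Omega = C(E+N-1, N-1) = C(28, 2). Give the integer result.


Step 1: Use binomial coefficient C(28, 2)
Step 2: Numerator = 28! / 26!
Step 3: Denominator = 2!
Step 4: Omega = 378

378


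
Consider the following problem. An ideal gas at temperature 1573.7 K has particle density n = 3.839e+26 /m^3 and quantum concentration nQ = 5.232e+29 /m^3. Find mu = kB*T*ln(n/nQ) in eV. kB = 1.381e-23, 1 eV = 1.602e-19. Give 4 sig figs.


Step 1: n/nQ = 3.839e+26/5.232e+29 = 0.0007338
Step 2: ln(n/nQ) = -7.217
Step 3: mu = kB*T*ln(n/nQ) = 2.173e-20*-7.217 = -1.569e-19 J
Step 4: Convert to eV: -1.569e-19/1.602e-19 = -0.9791 eV

-0.9791


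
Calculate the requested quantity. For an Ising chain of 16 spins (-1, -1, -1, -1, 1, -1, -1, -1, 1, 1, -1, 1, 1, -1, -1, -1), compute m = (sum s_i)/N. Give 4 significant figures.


Step 1: Count up spins (+1): 5, down spins (-1): 11
Step 2: Total magnetization M = 5 - 11 = -6
Step 3: m = M/N = -6/16 = -0.375

-0.375


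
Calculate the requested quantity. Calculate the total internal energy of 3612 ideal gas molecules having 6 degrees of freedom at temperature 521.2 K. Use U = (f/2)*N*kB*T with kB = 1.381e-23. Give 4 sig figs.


Step 1: f/2 = 6/2 = 3.0
Step 2: N*kB*T = 3612*1.381e-23*521.2 = 2.6e-17
Step 3: U = 3.0 * 2.6e-17 = 7.8e-17 J

7.8e-17


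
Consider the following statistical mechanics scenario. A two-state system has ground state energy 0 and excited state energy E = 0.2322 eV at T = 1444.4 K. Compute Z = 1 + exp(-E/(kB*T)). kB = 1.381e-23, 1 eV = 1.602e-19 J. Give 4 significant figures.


Step 1: Compute beta*E = E*eV/(kB*T) = 0.2322*1.602e-19/(1.381e-23*1444.4) = 1.865
Step 2: exp(-beta*E) = exp(-1.865) = 0.1549
Step 3: Z = 1 + 0.1549 = 1.155

1.155


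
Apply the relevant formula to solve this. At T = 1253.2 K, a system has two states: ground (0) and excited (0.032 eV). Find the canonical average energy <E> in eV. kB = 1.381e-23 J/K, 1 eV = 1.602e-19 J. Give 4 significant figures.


Step 1: beta*E = 0.032*1.602e-19/(1.381e-23*1253.2) = 0.2962
Step 2: exp(-beta*E) = 0.7436
Step 3: <E> = 0.032*0.7436/(1+0.7436) = 0.01365 eV

0.01365


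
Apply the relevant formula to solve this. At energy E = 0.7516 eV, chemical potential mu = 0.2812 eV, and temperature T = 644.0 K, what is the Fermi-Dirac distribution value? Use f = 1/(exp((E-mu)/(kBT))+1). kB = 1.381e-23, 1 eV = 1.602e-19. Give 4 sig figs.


Step 1: (E - mu) = 0.7516 - 0.2812 = 0.4704 eV
Step 2: Convert: (E-mu)*eV = 7.536e-20 J
Step 3: x = (E-mu)*eV/(kB*T) = 8.473
Step 4: f = 1/(exp(8.473)+1) = 0.0002089

0.0002089


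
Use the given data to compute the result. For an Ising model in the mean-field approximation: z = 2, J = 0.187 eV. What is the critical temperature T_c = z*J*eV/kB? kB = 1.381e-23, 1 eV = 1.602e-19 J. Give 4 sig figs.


Step 1: z*J = 2*0.187 = 0.374 eV
Step 2: Convert to Joules: 0.374*1.602e-19 = 5.991e-20 J
Step 3: T_c = 5.991e-20 / 1.381e-23 = 4339 K

4339


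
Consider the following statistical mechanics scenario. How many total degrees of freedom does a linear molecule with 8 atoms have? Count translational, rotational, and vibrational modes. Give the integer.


Step 1: Translational DOF = 3
Step 2: Rotational DOF (linear) = 2
Step 3: Vibrational DOF = 3*8 - 5 = 19
Step 4: Total = 3 + 2 + 19 = 24

24


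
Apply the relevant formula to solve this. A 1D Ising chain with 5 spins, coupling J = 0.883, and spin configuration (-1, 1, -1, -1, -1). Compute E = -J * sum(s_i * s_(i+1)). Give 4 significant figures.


Step 1: Nearest-neighbor products: -1, -1, 1, 1
Step 2: Sum of products = 0
Step 3: E = -0.883 * 0 = 0

0


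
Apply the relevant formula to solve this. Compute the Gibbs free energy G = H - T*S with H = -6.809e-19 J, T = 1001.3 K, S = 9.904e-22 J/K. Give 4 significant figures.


Step 1: T*S = 1001.3 * 9.904e-22 = 9.917e-19 J
Step 2: G = H - T*S = -6.809e-19 - 9.917e-19
Step 3: G = -1.673e-18 J

-1.673e-18


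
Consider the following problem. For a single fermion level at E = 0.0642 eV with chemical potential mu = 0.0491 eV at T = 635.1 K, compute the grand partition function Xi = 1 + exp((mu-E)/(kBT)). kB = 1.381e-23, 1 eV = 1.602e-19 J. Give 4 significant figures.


Step 1: (mu - E) = 0.0491 - 0.0642 = -0.0151 eV
Step 2: x = (mu-E)*eV/(kB*T) = -0.0151*1.602e-19/(1.381e-23*635.1) = -0.2758
Step 3: exp(x) = 0.759
Step 4: Xi = 1 + 0.759 = 1.759

1.759


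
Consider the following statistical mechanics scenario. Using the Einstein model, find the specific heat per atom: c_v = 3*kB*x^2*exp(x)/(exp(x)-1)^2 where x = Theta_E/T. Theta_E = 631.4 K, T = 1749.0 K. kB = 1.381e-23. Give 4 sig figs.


Step 1: x = Theta_E/T = 631.4/1749.0 = 0.361
Step 2: x^2 = 0.1303
Step 3: exp(x) = 1.435
Step 4: c_v = 3*1.381e-23*0.1303*1.435/(1.435-1)^2 = 4.098e-23

4.098e-23


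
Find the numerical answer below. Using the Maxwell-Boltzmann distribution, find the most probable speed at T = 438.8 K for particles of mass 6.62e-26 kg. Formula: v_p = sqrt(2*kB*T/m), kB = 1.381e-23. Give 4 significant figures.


Step 1: Numerator = 2*kB*T = 2*1.381e-23*438.8 = 1.212e-20
Step 2: Ratio = 1.212e-20 / 6.62e-26 = 1.831e+05
Step 3: v_p = sqrt(1.831e+05) = 427.9 m/s

427.9


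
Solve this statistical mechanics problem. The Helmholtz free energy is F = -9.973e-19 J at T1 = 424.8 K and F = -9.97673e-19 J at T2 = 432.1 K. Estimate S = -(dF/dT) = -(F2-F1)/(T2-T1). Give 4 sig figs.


Step 1: dF = F2 - F1 = -9.97673e-19 - (-9.973e-19) = -3.73e-22 J
Step 2: dT = T2 - T1 = 432.1 - 424.8 = 7.3 K
Step 3: S = -dF/dT = -(-3.73e-22)/7.3 = 5.11e-23 J/K

5.11e-23


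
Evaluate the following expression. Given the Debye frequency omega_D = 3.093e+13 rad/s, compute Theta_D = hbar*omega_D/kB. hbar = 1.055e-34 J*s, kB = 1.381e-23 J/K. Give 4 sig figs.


Step 1: hbar*omega_D = 1.055e-34 * 3.093e+13 = 3.263e-21 J
Step 2: Theta_D = 3.263e-21 / 1.381e-23
Step 3: Theta_D = 236.3 K

236.3


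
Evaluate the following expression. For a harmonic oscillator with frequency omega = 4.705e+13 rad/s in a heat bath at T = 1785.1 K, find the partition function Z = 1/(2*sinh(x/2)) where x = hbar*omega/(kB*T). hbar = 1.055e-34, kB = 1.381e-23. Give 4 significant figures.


Step 1: Compute x = hbar*omega/(kB*T) = 1.055e-34*4.705e+13/(1.381e-23*1785.1) = 0.2014
Step 2: x/2 = 0.1007
Step 3: sinh(x/2) = 0.1008
Step 4: Z = 1/(2*0.1008) = 4.958

4.958


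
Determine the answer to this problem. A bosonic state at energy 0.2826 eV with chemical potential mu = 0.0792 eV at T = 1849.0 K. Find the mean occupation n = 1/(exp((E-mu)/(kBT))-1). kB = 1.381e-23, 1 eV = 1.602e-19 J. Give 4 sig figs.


Step 1: (E - mu) = 0.2034 eV
Step 2: x = (E-mu)*eV/(kB*T) = 0.2034*1.602e-19/(1.381e-23*1849.0) = 1.276
Step 3: exp(x) = 3.583
Step 4: n = 1/(exp(x)-1) = 0.3872

0.3872


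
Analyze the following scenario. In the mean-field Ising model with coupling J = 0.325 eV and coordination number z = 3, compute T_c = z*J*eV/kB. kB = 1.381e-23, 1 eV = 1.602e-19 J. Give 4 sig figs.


Step 1: z*J = 3*0.325 = 0.975 eV
Step 2: Convert to Joules: 0.975*1.602e-19 = 1.562e-19 J
Step 3: T_c = 1.562e-19 / 1.381e-23 = 1.131e+04 K

1.131e+04


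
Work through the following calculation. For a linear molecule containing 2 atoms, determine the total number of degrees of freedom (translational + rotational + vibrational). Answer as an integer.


Step 1: Translational DOF = 3
Step 2: Rotational DOF (linear) = 2
Step 3: Vibrational DOF = 3*2 - 5 = 1
Step 4: Total = 3 + 2 + 1 = 6

6


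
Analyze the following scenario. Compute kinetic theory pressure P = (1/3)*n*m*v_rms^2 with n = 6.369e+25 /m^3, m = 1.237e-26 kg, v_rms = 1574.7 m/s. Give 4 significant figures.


Step 1: v_rms^2 = 1574.7^2 = 2.48e+06
Step 2: n*m = 6.369e+25*1.237e-26 = 0.7878
Step 3: P = (1/3)*0.7878*2.48e+06 = 6.512e+05 Pa

6.512e+05


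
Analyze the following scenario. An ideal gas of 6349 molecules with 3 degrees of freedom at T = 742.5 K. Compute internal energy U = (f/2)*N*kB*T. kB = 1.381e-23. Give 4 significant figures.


Step 1: f/2 = 3/2 = 1.5
Step 2: N*kB*T = 6349*1.381e-23*742.5 = 6.51e-17
Step 3: U = 1.5 * 6.51e-17 = 9.765e-17 J

9.765e-17


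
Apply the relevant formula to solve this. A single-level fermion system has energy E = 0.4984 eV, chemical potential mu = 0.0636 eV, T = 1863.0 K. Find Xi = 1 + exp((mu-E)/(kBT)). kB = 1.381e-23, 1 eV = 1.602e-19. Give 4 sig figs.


Step 1: (mu - E) = 0.0636 - 0.4984 = -0.4348 eV
Step 2: x = (mu-E)*eV/(kB*T) = -0.4348*1.602e-19/(1.381e-23*1863.0) = -2.707
Step 3: exp(x) = 0.06671
Step 4: Xi = 1 + 0.06671 = 1.067

1.067
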